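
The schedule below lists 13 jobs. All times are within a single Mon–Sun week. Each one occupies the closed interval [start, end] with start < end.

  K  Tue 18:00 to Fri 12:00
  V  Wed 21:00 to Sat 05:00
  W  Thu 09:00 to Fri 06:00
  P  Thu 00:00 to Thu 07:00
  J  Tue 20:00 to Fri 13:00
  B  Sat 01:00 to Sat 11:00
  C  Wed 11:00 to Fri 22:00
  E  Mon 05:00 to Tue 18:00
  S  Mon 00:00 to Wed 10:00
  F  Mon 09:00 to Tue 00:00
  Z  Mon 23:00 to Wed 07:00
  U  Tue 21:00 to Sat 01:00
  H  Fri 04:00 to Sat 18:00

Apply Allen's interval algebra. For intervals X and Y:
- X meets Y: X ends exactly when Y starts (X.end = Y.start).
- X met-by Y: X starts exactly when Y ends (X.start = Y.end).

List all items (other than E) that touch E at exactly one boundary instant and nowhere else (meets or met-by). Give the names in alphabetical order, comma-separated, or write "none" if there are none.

Target E = [Mon 05:00, Tue 18:00].
B [Sat 01:00, Sat 11:00] → after → no.
C [Wed 11:00, Fri 22:00] → after → no.
F [Mon 09:00, Tue 00:00] → during → no.
H [Fri 04:00, Sat 18:00] → after → no.
J [Tue 20:00, Fri 13:00] → after → no.
K [Tue 18:00, Fri 12:00] → met-by → yes.
P [Thu 00:00, Thu 07:00] → after → no.
S [Mon 00:00, Wed 10:00] → contains → no.
U [Tue 21:00, Sat 01:00] → after → no.
V [Wed 21:00, Sat 05:00] → after → no.
W [Thu 09:00, Fri 06:00] → after → no.
Z [Mon 23:00, Wed 07:00] → overlapped-by → no.
Result: K.

K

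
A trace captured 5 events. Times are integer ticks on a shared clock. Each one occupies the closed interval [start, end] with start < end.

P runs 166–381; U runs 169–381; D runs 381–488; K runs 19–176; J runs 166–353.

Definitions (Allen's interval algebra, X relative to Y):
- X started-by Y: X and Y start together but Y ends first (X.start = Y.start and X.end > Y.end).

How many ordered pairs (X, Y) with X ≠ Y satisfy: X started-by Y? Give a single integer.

Checking all 20 ordered pairs for relation 'started-by'; matching pairs in alphabetical order:
(P, J): P started-by J ✓
Count: 1.

1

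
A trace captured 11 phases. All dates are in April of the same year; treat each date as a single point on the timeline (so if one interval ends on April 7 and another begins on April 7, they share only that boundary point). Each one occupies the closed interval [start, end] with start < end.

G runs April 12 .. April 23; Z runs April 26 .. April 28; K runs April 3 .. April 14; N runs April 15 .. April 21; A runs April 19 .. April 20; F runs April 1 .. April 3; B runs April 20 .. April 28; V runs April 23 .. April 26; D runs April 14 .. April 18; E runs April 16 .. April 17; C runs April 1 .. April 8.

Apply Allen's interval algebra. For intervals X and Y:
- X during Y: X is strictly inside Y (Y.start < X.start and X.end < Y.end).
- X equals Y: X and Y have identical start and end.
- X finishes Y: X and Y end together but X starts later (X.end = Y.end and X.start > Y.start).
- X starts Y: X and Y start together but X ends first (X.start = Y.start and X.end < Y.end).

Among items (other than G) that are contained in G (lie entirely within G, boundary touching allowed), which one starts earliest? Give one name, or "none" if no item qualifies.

D

Target G = [April 12, April 23].
A [April 19, April 20] → during → candidate.
B [April 20, April 28] → overlapped-by → excluded.
C [April 1, April 8] → before → excluded.
D [April 14, April 18] → during → candidate.
E [April 16, April 17] → during → candidate.
F [April 1, April 3] → before → excluded.
K [April 3, April 14] → overlaps → excluded.
N [April 15, April 21] → during → candidate.
V [April 23, April 26] → met-by → excluded.
Z [April 26, April 28] → after → excluded.
Among candidates, earliest start is April 14 → D.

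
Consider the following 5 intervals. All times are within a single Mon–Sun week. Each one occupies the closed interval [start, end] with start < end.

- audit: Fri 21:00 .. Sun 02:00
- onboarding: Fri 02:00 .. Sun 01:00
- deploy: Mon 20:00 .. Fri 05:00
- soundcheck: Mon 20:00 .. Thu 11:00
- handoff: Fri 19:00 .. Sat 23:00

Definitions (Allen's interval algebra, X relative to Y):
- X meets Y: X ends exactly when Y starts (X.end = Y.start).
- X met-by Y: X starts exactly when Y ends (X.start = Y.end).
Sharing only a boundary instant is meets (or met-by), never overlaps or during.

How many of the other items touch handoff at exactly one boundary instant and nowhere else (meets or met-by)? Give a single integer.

0

Target handoff = [Fri 19:00, Sat 23:00].
audit [Fri 21:00, Sun 02:00] → overlapped-by → no.
deploy [Mon 20:00, Fri 05:00] → before → no.
onboarding [Fri 02:00, Sun 01:00] → contains → no.
soundcheck [Mon 20:00, Thu 11:00] → before → no.
Total: 0.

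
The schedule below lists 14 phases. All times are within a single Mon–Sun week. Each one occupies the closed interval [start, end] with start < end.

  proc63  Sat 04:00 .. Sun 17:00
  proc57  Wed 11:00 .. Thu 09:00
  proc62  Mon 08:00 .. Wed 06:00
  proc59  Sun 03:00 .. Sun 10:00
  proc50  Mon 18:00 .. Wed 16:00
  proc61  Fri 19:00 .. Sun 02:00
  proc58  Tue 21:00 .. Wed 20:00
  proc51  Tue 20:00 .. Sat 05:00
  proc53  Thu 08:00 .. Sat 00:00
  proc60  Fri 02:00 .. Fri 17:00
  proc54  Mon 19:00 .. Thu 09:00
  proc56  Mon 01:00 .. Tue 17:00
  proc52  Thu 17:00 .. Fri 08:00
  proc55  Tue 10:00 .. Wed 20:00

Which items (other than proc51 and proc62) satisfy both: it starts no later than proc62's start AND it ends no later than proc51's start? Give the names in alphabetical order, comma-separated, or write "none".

Conditions: its start is no later than proc62's start (X.start <= Mon 08:00) AND its end is no later than proc51's start (X.end <= Tue 20:00).
proc50: start Mon 18:00 <= Mon 08:00? ✗; end Wed 16:00 <= Tue 20:00? ✗ → no.
proc52: start Thu 17:00 <= Mon 08:00? ✗; end Fri 08:00 <= Tue 20:00? ✗ → no.
proc53: start Thu 08:00 <= Mon 08:00? ✗; end Sat 00:00 <= Tue 20:00? ✗ → no.
proc54: start Mon 19:00 <= Mon 08:00? ✗; end Thu 09:00 <= Tue 20:00? ✗ → no.
proc55: start Tue 10:00 <= Mon 08:00? ✗; end Wed 20:00 <= Tue 20:00? ✗ → no.
proc56: start Mon 01:00 <= Mon 08:00? ✓; end Tue 17:00 <= Tue 20:00? ✓ → yes.
proc57: start Wed 11:00 <= Mon 08:00? ✗; end Thu 09:00 <= Tue 20:00? ✗ → no.
proc58: start Tue 21:00 <= Mon 08:00? ✗; end Wed 20:00 <= Tue 20:00? ✗ → no.
proc59: start Sun 03:00 <= Mon 08:00? ✗; end Sun 10:00 <= Tue 20:00? ✗ → no.
proc60: start Fri 02:00 <= Mon 08:00? ✗; end Fri 17:00 <= Tue 20:00? ✗ → no.
proc61: start Fri 19:00 <= Mon 08:00? ✗; end Sun 02:00 <= Tue 20:00? ✗ → no.
proc63: start Sat 04:00 <= Mon 08:00? ✗; end Sun 17:00 <= Tue 20:00? ✗ → no.
Result: proc56.

proc56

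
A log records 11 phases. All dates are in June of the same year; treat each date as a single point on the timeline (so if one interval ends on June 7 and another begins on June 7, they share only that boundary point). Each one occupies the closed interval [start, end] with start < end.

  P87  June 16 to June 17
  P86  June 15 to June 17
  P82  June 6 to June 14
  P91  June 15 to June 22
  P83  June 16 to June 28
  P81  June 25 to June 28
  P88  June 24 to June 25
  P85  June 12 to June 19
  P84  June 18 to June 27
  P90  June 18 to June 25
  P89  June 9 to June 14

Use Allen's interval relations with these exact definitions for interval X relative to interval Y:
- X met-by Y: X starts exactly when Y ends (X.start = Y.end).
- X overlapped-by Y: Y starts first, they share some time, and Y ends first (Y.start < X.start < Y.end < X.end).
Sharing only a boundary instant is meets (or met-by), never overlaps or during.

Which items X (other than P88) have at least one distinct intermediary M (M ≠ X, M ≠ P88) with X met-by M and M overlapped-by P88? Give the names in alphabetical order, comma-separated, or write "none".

Target P88 = [June 24, June 25].
Intermediaries M with M overlapped-by P88: none.
Union: none.

none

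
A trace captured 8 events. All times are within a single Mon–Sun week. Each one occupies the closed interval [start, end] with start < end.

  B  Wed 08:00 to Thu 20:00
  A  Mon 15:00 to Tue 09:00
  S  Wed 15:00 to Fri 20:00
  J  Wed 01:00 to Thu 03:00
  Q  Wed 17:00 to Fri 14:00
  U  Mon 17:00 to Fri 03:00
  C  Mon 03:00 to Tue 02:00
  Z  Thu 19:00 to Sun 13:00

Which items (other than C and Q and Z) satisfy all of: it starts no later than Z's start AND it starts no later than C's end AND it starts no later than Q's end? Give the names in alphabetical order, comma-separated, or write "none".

Conditions: its start is no later than Z's start (X.start <= Thu 19:00) AND its start is no later than C's end (X.start <= Tue 02:00) AND its start is no later than Q's end (X.start <= Fri 14:00).
A: start Mon 15:00 <= Thu 19:00? ✓; start Mon 15:00 <= Tue 02:00? ✓; start Mon 15:00 <= Fri 14:00? ✓ → yes.
B: start Wed 08:00 <= Thu 19:00? ✓; start Wed 08:00 <= Tue 02:00? ✗; start Wed 08:00 <= Fri 14:00? ✓ → no.
J: start Wed 01:00 <= Thu 19:00? ✓; start Wed 01:00 <= Tue 02:00? ✗; start Wed 01:00 <= Fri 14:00? ✓ → no.
S: start Wed 15:00 <= Thu 19:00? ✓; start Wed 15:00 <= Tue 02:00? ✗; start Wed 15:00 <= Fri 14:00? ✓ → no.
U: start Mon 17:00 <= Thu 19:00? ✓; start Mon 17:00 <= Tue 02:00? ✓; start Mon 17:00 <= Fri 14:00? ✓ → yes.
Result: A, U.

A, U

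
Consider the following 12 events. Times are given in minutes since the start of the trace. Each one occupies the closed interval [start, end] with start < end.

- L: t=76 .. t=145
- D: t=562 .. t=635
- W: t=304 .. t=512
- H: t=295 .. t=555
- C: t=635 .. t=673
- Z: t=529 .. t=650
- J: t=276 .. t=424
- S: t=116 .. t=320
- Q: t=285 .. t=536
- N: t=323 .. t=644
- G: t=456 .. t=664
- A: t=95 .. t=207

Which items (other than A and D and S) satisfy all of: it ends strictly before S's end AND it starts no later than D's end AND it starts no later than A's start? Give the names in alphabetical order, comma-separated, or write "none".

Conditions: its end is strictly before S's end (X.end < t=320) AND its start is no later than D's end (X.start <= t=635) AND its start is no later than A's start (X.start <= t=95).
C: end t=673 < t=320? ✗; start t=635 <= t=635? ✓; start t=635 <= t=95? ✗ → no.
G: end t=664 < t=320? ✗; start t=456 <= t=635? ✓; start t=456 <= t=95? ✗ → no.
H: end t=555 < t=320? ✗; start t=295 <= t=635? ✓; start t=295 <= t=95? ✗ → no.
J: end t=424 < t=320? ✗; start t=276 <= t=635? ✓; start t=276 <= t=95? ✗ → no.
L: end t=145 < t=320? ✓; start t=76 <= t=635? ✓; start t=76 <= t=95? ✓ → yes.
N: end t=644 < t=320? ✗; start t=323 <= t=635? ✓; start t=323 <= t=95? ✗ → no.
Q: end t=536 < t=320? ✗; start t=285 <= t=635? ✓; start t=285 <= t=95? ✗ → no.
W: end t=512 < t=320? ✗; start t=304 <= t=635? ✓; start t=304 <= t=95? ✗ → no.
Z: end t=650 < t=320? ✗; start t=529 <= t=635? ✓; start t=529 <= t=95? ✗ → no.
Result: L.

L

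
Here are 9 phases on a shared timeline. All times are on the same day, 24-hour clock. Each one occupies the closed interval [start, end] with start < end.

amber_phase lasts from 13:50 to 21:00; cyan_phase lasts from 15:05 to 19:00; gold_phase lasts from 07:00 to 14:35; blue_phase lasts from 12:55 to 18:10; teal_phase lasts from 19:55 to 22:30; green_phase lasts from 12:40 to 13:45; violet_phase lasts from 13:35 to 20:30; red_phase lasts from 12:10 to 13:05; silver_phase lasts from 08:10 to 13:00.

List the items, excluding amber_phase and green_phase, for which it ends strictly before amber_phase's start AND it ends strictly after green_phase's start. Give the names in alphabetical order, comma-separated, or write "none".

red_phase, silver_phase

Conditions: its end is strictly before amber_phase's start (X.end < 13:50) AND its end is strictly after green_phase's start (X.end > 12:40).
blue_phase: end 18:10 < 13:50? ✗; end 18:10 > 12:40? ✓ → no.
cyan_phase: end 19:00 < 13:50? ✗; end 19:00 > 12:40? ✓ → no.
gold_phase: end 14:35 < 13:50? ✗; end 14:35 > 12:40? ✓ → no.
red_phase: end 13:05 < 13:50? ✓; end 13:05 > 12:40? ✓ → yes.
silver_phase: end 13:00 < 13:50? ✓; end 13:00 > 12:40? ✓ → yes.
teal_phase: end 22:30 < 13:50? ✗; end 22:30 > 12:40? ✓ → no.
violet_phase: end 20:30 < 13:50? ✗; end 20:30 > 12:40? ✓ → no.
Result: red_phase, silver_phase.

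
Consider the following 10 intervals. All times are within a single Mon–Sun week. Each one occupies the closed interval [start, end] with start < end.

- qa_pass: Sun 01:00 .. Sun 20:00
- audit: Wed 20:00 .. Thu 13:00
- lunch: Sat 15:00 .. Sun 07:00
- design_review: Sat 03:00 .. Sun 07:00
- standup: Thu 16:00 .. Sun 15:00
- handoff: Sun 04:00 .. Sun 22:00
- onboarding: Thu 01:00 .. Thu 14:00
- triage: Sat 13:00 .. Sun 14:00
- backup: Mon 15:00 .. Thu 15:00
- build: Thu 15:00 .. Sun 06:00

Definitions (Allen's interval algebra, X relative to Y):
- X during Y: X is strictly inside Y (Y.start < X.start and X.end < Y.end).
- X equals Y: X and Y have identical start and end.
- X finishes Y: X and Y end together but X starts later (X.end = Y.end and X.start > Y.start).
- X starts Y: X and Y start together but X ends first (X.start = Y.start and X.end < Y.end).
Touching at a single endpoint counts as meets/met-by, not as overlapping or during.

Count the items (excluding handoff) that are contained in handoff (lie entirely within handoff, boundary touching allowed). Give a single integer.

0

Target handoff = [Sun 04:00, Sun 22:00].
audit [Wed 20:00, Thu 13:00] → before → no.
backup [Mon 15:00, Thu 15:00] → before → no.
build [Thu 15:00, Sun 06:00] → overlaps → no.
design_review [Sat 03:00, Sun 07:00] → overlaps → no.
lunch [Sat 15:00, Sun 07:00] → overlaps → no.
onboarding [Thu 01:00, Thu 14:00] → before → no.
qa_pass [Sun 01:00, Sun 20:00] → overlaps → no.
standup [Thu 16:00, Sun 15:00] → overlaps → no.
triage [Sat 13:00, Sun 14:00] → overlaps → no.
Total: 0.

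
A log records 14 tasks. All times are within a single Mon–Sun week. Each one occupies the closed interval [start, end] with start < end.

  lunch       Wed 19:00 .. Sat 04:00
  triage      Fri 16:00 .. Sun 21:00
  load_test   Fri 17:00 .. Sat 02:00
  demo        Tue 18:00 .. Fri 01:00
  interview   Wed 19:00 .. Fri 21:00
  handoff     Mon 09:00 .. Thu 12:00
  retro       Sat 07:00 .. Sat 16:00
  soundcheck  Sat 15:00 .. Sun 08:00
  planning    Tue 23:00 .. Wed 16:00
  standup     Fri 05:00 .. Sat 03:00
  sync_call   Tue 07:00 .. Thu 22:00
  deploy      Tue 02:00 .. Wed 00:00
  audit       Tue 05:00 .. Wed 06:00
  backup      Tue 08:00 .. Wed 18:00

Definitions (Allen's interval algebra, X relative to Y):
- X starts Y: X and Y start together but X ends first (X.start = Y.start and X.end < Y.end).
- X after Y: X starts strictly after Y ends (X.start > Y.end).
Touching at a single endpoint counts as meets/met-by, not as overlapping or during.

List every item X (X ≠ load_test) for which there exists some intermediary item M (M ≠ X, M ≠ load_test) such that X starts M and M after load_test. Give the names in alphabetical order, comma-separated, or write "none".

none

Target load_test = [Fri 17:00, Sat 02:00].
Intermediaries M with M after load_test: retro, soundcheck.
Via retro — items with X starts retro: none.
Via soundcheck — items with X starts soundcheck: none.
Union: none.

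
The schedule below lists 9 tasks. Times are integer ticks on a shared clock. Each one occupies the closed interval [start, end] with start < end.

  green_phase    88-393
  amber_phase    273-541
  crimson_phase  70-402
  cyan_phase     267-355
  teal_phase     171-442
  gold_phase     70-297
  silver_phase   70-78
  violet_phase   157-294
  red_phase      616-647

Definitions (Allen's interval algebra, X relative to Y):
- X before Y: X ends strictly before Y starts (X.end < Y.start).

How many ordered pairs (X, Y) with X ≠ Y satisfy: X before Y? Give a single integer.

Checking all 72 ordered pairs for relation 'before'; matching pairs in alphabetical order:
(amber_phase, red_phase): amber_phase before red_phase ✓
(crimson_phase, red_phase): crimson_phase before red_phase ✓
(cyan_phase, red_phase): cyan_phase before red_phase ✓
(gold_phase, red_phase): gold_phase before red_phase ✓
(green_phase, red_phase): green_phase before red_phase ✓
(silver_phase, amber_phase): silver_phase before amber_phase ✓
(silver_phase, cyan_phase): silver_phase before cyan_phase ✓
(silver_phase, green_phase): silver_phase before green_phase ✓
(silver_phase, red_phase): silver_phase before red_phase ✓
(silver_phase, teal_phase): silver_phase before teal_phase ✓
(silver_phase, violet_phase): silver_phase before violet_phase ✓
(teal_phase, red_phase): teal_phase before red_phase ✓
(violet_phase, red_phase): violet_phase before red_phase ✓
Count: 13.

13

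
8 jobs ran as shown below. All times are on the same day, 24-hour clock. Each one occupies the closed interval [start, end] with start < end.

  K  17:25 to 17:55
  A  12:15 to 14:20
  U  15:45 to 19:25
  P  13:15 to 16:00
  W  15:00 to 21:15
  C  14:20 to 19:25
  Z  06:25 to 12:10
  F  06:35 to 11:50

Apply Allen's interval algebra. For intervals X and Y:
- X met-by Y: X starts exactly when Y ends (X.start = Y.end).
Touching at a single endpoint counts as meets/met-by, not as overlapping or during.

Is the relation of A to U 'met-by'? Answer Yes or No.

A = [12:15, 14:20], U = [15:45, 19:25].
Actual relation of A to U: before.
Asked whether 'met-by' holds → No.

No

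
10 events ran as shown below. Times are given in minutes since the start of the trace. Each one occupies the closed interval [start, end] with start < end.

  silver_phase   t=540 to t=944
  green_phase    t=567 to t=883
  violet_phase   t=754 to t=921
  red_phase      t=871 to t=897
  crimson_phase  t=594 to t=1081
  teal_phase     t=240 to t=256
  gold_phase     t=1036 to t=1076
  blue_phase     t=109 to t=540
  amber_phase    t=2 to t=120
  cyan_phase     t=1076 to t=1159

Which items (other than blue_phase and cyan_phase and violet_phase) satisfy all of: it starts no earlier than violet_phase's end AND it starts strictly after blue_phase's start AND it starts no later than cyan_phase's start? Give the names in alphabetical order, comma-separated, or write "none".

gold_phase

Conditions: its start is no earlier than violet_phase's end (X.start >= t=921) AND its start is strictly after blue_phase's start (X.start > t=109) AND its start is no later than cyan_phase's start (X.start <= t=1076).
amber_phase: start t=2 >= t=921? ✗; start t=2 > t=109? ✗; start t=2 <= t=1076? ✓ → no.
crimson_phase: start t=594 >= t=921? ✗; start t=594 > t=109? ✓; start t=594 <= t=1076? ✓ → no.
gold_phase: start t=1036 >= t=921? ✓; start t=1036 > t=109? ✓; start t=1036 <= t=1076? ✓ → yes.
green_phase: start t=567 >= t=921? ✗; start t=567 > t=109? ✓; start t=567 <= t=1076? ✓ → no.
red_phase: start t=871 >= t=921? ✗; start t=871 > t=109? ✓; start t=871 <= t=1076? ✓ → no.
silver_phase: start t=540 >= t=921? ✗; start t=540 > t=109? ✓; start t=540 <= t=1076? ✓ → no.
teal_phase: start t=240 >= t=921? ✗; start t=240 > t=109? ✓; start t=240 <= t=1076? ✓ → no.
Result: gold_phase.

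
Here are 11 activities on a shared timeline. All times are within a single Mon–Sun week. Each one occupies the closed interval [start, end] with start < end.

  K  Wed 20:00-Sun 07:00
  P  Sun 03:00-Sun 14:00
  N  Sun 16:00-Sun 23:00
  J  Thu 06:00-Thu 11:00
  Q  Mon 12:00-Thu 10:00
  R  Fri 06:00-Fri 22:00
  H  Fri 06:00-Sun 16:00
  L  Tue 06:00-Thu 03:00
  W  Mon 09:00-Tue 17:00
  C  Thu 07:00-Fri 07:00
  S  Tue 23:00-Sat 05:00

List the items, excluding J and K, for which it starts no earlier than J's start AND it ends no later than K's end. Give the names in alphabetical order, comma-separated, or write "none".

Conditions: its start is no earlier than J's start (X.start >= Thu 06:00) AND its end is no later than K's end (X.end <= Sun 07:00).
C: start Thu 07:00 >= Thu 06:00? ✓; end Fri 07:00 <= Sun 07:00? ✓ → yes.
H: start Fri 06:00 >= Thu 06:00? ✓; end Sun 16:00 <= Sun 07:00? ✗ → no.
L: start Tue 06:00 >= Thu 06:00? ✗; end Thu 03:00 <= Sun 07:00? ✓ → no.
N: start Sun 16:00 >= Thu 06:00? ✓; end Sun 23:00 <= Sun 07:00? ✗ → no.
P: start Sun 03:00 >= Thu 06:00? ✓; end Sun 14:00 <= Sun 07:00? ✗ → no.
Q: start Mon 12:00 >= Thu 06:00? ✗; end Thu 10:00 <= Sun 07:00? ✓ → no.
R: start Fri 06:00 >= Thu 06:00? ✓; end Fri 22:00 <= Sun 07:00? ✓ → yes.
S: start Tue 23:00 >= Thu 06:00? ✗; end Sat 05:00 <= Sun 07:00? ✓ → no.
W: start Mon 09:00 >= Thu 06:00? ✗; end Tue 17:00 <= Sun 07:00? ✓ → no.
Result: C, R.

C, R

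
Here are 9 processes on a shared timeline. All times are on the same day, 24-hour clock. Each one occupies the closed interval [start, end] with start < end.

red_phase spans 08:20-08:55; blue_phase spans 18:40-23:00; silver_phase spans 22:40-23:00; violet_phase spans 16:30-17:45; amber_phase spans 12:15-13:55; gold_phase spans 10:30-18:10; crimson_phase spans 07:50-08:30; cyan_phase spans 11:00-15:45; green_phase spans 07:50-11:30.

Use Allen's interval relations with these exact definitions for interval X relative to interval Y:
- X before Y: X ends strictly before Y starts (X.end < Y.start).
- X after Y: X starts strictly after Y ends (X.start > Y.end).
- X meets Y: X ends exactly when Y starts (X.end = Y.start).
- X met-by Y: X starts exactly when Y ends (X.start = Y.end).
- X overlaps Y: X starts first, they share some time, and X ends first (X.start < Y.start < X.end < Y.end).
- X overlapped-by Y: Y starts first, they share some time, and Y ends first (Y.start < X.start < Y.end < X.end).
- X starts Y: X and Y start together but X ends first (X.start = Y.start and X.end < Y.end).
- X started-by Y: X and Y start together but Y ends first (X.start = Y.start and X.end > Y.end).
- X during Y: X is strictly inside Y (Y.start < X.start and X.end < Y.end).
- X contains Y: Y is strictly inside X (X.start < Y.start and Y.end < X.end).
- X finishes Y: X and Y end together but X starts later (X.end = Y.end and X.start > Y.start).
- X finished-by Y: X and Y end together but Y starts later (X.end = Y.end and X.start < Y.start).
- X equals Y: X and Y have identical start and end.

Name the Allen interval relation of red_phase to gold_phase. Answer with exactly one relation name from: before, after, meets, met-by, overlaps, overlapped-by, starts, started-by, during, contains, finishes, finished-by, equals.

before

red_phase = [08:20, 08:55]; gold_phase = [10:30, 18:10].
Compare endpoints: red_phase.start < gold_phase.start, red_phase.start < gold_phase.end, red_phase.end < gold_phase.start, red_phase.end < gold_phase.end.
That pattern is 'before'.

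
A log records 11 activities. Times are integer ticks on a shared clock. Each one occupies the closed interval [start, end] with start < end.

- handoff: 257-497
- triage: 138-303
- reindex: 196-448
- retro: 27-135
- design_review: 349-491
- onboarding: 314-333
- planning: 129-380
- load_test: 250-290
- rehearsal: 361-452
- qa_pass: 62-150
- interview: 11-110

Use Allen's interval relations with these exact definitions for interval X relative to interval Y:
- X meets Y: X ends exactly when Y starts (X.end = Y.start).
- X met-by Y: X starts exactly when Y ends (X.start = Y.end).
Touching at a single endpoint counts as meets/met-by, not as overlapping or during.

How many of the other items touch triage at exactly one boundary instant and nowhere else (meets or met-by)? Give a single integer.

0

Target triage = [138, 303].
design_review [349, 491] → after → no.
handoff [257, 497] → overlapped-by → no.
interview [11, 110] → before → no.
load_test [250, 290] → during → no.
onboarding [314, 333] → after → no.
planning [129, 380] → contains → no.
qa_pass [62, 150] → overlaps → no.
rehearsal [361, 452] → after → no.
reindex [196, 448] → overlapped-by → no.
retro [27, 135] → before → no.
Total: 0.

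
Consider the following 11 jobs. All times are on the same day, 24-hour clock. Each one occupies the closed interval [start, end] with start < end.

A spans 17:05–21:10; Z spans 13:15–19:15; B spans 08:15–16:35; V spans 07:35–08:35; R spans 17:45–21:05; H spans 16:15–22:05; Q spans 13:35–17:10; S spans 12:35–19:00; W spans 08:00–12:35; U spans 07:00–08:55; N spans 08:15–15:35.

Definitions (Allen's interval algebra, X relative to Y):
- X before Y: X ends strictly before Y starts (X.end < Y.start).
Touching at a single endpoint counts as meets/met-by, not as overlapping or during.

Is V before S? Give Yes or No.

Yes

V = [07:35, 08:35], S = [12:35, 19:00].
Actual relation of V to S: before.
Asked whether 'before' holds → Yes.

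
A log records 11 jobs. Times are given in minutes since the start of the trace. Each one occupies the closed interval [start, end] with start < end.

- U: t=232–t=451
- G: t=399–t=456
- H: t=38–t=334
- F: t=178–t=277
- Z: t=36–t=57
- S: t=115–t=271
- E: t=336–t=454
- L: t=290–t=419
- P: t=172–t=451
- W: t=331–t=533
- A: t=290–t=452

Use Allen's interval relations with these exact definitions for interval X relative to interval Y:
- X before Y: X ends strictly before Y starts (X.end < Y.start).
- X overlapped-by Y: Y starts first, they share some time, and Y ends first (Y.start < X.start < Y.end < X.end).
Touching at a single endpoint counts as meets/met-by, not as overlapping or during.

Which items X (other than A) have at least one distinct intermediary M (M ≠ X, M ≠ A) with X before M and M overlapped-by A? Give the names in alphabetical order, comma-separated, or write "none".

Target A = [t=290, t=452].
Intermediaries M with M overlapped-by A: E, G, W.
Via E — items with X before E: F, H, S, Z.
Via G — items with X before G: F, H, S, Z.
Via W — items with X before W: F, S, Z.
Union: F, H, S, Z.

F, H, S, Z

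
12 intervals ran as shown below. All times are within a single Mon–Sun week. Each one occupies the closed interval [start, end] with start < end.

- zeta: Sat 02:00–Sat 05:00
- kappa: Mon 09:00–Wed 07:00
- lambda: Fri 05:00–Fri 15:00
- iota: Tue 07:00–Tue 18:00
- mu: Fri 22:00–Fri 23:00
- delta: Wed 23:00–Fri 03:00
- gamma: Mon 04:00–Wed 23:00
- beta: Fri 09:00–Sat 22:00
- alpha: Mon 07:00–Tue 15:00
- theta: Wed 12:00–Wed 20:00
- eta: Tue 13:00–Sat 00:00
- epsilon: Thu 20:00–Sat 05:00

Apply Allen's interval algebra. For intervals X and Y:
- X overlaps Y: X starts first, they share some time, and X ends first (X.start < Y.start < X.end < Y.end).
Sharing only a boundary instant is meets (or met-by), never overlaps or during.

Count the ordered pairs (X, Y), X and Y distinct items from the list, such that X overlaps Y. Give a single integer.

11

Checking all 132 ordered pairs for relation 'overlaps'; matching pairs in alphabetical order:
(alpha, eta): alpha overlaps eta ✓
(alpha, iota): alpha overlaps iota ✓
(alpha, kappa): alpha overlaps kappa ✓
(delta, epsilon): delta overlaps epsilon ✓
(epsilon, beta): epsilon overlaps beta ✓
(eta, beta): eta overlaps beta ✓
(eta, epsilon): eta overlaps epsilon ✓
(gamma, eta): gamma overlaps eta ✓
(iota, eta): iota overlaps eta ✓
(kappa, eta): kappa overlaps eta ✓
(lambda, beta): lambda overlaps beta ✓
Count: 11.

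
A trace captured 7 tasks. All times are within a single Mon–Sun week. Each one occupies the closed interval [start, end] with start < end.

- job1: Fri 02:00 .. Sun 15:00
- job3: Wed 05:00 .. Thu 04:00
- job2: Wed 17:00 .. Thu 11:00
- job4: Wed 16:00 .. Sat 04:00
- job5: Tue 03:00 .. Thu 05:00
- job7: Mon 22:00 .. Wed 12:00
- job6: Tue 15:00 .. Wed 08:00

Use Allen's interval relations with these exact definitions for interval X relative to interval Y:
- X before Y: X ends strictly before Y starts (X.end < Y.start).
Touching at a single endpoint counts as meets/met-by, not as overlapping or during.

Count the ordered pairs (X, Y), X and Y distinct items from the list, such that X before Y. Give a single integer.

9

Checking all 42 ordered pairs for relation 'before'; matching pairs in alphabetical order:
(job2, job1): job2 before job1 ✓
(job3, job1): job3 before job1 ✓
(job5, job1): job5 before job1 ✓
(job6, job1): job6 before job1 ✓
(job6, job2): job6 before job2 ✓
(job6, job4): job6 before job4 ✓
(job7, job1): job7 before job1 ✓
(job7, job2): job7 before job2 ✓
(job7, job4): job7 before job4 ✓
Count: 9.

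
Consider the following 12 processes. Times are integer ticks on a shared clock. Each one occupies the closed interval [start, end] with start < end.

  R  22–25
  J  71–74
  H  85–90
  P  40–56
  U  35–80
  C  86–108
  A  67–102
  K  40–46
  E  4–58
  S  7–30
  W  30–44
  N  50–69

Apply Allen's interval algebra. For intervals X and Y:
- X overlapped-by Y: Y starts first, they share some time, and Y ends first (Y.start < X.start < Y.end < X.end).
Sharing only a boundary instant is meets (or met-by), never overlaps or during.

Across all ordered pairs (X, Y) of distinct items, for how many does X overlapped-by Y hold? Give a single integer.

Checking all 132 ordered pairs for relation 'overlapped-by'; matching pairs in alphabetical order:
(A, N): A overlapped-by N ✓
(A, U): A overlapped-by U ✓
(C, A): C overlapped-by A ✓
(C, H): C overlapped-by H ✓
(K, W): K overlapped-by W ✓
(N, E): N overlapped-by E ✓
(N, P): N overlapped-by P ✓
(P, W): P overlapped-by W ✓
(U, E): U overlapped-by E ✓
(U, W): U overlapped-by W ✓
Count: 10.

10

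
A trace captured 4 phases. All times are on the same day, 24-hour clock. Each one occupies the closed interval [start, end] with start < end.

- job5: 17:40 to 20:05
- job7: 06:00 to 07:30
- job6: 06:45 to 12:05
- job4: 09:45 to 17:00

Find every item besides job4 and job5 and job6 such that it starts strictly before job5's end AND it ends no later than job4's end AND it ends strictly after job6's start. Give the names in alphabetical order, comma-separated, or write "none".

Conditions: its start is strictly before job5's end (X.start < 20:05) AND its end is no later than job4's end (X.end <= 17:00) AND its end is strictly after job6's start (X.end > 06:45).
job7: start 06:00 < 20:05? ✓; end 07:30 <= 17:00? ✓; end 07:30 > 06:45? ✓ → yes.
Result: job7.

job7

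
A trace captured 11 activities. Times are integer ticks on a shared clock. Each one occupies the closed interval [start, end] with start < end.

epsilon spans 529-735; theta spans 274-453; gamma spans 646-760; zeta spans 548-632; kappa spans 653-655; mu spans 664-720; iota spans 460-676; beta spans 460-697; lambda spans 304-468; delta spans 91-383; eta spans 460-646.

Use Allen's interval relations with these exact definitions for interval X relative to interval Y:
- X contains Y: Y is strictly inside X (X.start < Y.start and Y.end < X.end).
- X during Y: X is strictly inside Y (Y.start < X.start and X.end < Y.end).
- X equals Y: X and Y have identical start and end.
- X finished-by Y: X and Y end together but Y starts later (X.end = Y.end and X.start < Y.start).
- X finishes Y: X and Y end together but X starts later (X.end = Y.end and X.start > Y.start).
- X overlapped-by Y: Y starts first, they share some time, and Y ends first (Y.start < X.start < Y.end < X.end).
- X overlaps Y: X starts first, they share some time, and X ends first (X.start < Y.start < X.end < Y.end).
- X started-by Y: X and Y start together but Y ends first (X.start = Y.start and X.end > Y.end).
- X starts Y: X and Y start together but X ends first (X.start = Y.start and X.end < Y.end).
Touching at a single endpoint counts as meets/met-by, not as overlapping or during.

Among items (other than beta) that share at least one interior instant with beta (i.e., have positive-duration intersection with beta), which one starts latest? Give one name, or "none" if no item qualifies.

Target beta = [460, 697].
delta [91, 383] → before → excluded.
epsilon [529, 735] → overlapped-by → candidate.
eta [460, 646] → starts → candidate.
gamma [646, 760] → overlapped-by → candidate.
iota [460, 676] → starts → candidate.
kappa [653, 655] → during → candidate.
lambda [304, 468] → overlaps → candidate.
mu [664, 720] → overlapped-by → candidate.
theta [274, 453] → before → excluded.
zeta [548, 632] → during → candidate.
Among candidates, latest start is 664 → mu.

mu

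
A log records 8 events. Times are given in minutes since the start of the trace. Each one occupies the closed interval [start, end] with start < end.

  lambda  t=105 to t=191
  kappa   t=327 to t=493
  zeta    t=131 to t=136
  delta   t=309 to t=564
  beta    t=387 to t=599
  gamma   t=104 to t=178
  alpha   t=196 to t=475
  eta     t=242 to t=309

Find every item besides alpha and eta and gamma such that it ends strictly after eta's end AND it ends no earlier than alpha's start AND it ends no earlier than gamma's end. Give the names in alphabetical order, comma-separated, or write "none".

beta, delta, kappa

Conditions: its end is strictly after eta's end (X.end > t=309) AND its end is no earlier than alpha's start (X.end >= t=196) AND its end is no earlier than gamma's end (X.end >= t=178).
beta: end t=599 > t=309? ✓; end t=599 >= t=196? ✓; end t=599 >= t=178? ✓ → yes.
delta: end t=564 > t=309? ✓; end t=564 >= t=196? ✓; end t=564 >= t=178? ✓ → yes.
kappa: end t=493 > t=309? ✓; end t=493 >= t=196? ✓; end t=493 >= t=178? ✓ → yes.
lambda: end t=191 > t=309? ✗; end t=191 >= t=196? ✗; end t=191 >= t=178? ✓ → no.
zeta: end t=136 > t=309? ✗; end t=136 >= t=196? ✗; end t=136 >= t=178? ✗ → no.
Result: beta, delta, kappa.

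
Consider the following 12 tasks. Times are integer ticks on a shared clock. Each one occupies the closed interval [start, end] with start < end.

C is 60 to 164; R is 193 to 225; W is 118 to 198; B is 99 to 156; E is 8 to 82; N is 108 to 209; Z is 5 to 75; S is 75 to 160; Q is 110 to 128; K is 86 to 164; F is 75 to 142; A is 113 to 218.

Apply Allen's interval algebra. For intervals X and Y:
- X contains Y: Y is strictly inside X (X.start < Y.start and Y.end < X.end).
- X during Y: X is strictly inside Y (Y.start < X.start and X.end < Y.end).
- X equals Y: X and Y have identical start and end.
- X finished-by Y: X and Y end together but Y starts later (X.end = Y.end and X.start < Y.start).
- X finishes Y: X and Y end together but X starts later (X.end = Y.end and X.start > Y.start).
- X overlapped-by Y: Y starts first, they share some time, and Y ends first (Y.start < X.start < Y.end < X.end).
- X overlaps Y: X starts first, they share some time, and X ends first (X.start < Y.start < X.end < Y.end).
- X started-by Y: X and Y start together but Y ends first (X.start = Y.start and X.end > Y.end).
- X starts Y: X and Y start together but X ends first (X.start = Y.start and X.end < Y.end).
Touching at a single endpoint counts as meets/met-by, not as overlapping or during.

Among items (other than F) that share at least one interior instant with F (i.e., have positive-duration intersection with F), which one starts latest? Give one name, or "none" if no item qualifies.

Target F = [75, 142].
A [113, 218] → overlapped-by → candidate.
B [99, 156] → overlapped-by → candidate.
C [60, 164] → contains → candidate.
E [8, 82] → overlaps → candidate.
K [86, 164] → overlapped-by → candidate.
N [108, 209] → overlapped-by → candidate.
Q [110, 128] → during → candidate.
R [193, 225] → after → excluded.
S [75, 160] → started-by → candidate.
W [118, 198] → overlapped-by → candidate.
Z [5, 75] → meets → excluded.
Among candidates, latest start is 118 → W.

W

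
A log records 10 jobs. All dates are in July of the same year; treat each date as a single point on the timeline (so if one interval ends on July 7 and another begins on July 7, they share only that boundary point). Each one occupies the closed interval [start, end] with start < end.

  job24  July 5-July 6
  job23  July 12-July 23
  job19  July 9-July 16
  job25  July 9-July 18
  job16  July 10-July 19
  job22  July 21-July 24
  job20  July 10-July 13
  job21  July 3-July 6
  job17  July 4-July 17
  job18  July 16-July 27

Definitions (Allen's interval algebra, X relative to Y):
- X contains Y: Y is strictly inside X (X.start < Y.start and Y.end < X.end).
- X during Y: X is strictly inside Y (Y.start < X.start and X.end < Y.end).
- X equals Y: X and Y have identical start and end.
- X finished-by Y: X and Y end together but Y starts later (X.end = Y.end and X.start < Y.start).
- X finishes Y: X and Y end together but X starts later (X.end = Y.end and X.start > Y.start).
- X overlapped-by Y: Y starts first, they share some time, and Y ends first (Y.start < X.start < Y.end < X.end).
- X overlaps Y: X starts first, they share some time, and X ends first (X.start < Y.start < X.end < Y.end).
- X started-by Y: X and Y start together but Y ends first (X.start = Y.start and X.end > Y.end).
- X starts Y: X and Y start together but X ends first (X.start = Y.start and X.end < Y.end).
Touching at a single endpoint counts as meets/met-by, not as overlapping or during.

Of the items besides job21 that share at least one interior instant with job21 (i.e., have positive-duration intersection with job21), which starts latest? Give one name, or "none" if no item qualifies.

job24

Target job21 = [July 3, July 6].
job16 [July 10, July 19] → after → excluded.
job17 [July 4, July 17] → overlapped-by → candidate.
job18 [July 16, July 27] → after → excluded.
job19 [July 9, July 16] → after → excluded.
job20 [July 10, July 13] → after → excluded.
job22 [July 21, July 24] → after → excluded.
job23 [July 12, July 23] → after → excluded.
job24 [July 5, July 6] → finishes → candidate.
job25 [July 9, July 18] → after → excluded.
Among candidates, latest start is July 5 → job24.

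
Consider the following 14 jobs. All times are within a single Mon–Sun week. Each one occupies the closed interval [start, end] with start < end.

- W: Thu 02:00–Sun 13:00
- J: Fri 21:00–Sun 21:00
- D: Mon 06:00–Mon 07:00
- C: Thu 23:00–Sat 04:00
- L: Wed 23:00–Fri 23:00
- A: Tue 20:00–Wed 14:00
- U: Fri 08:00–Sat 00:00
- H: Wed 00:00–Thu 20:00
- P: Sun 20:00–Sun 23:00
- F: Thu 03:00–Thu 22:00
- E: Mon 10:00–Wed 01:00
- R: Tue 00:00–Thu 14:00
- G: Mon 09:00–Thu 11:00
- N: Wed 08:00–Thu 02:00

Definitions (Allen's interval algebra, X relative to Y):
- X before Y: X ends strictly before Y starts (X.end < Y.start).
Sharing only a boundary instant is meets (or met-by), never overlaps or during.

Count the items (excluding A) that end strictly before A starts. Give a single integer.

Target A = [Tue 20:00, Wed 14:00].
C [Thu 23:00, Sat 04:00] → after → no.
D [Mon 06:00, Mon 07:00] → before → counts.
E [Mon 10:00, Wed 01:00] → overlaps → no.
F [Thu 03:00, Thu 22:00] → after → no.
G [Mon 09:00, Thu 11:00] → contains → no.
H [Wed 00:00, Thu 20:00] → overlapped-by → no.
J [Fri 21:00, Sun 21:00] → after → no.
L [Wed 23:00, Fri 23:00] → after → no.
N [Wed 08:00, Thu 02:00] → overlapped-by → no.
P [Sun 20:00, Sun 23:00] → after → no.
R [Tue 00:00, Thu 14:00] → contains → no.
U [Fri 08:00, Sat 00:00] → after → no.
W [Thu 02:00, Sun 13:00] → after → no.
Total: 1.

1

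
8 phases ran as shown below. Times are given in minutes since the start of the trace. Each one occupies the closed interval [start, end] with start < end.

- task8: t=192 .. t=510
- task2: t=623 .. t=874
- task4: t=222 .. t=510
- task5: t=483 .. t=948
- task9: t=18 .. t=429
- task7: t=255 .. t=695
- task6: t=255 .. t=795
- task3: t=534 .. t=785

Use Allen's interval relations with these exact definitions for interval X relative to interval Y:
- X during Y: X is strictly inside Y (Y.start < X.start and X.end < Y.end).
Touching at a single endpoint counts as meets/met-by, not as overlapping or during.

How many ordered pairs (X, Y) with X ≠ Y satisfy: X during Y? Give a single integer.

Checking all 56 ordered pairs for relation 'during'; matching pairs in alphabetical order:
(task2, task5): task2 during task5 ✓
(task3, task5): task3 during task5 ✓
(task3, task6): task3 during task6 ✓
Count: 3.

3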